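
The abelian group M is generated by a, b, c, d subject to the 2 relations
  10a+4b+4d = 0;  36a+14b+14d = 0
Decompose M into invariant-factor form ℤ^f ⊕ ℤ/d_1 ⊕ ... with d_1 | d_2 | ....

Answer: M ≅ ℤ^2 ⊕ ℤ/2 ⊕ ℤ/2

Derivation:
rank_ℚ(R)=2; free=4−2=2
SNF(R) diag = [2, 2] → torsion [2, 2]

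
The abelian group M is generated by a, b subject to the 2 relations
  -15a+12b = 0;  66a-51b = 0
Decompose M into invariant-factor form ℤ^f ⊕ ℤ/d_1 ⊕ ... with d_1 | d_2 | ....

rank_ℚ(R)=2; free=2−2=0
SNF(R) diag = [3, 9] → torsion [3, 9]

Answer: M ≅ ℤ/3 ⊕ ℤ/9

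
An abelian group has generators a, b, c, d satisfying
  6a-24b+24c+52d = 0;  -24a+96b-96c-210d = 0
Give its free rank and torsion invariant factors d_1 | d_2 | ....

Answer: M ≅ ℤ^2 ⊕ ℤ/2 ⊕ ℤ/6

Derivation:
rank_ℚ(R)=2; free=4−2=2
SNF(R) diag = [2, 6] → torsion [2, 6]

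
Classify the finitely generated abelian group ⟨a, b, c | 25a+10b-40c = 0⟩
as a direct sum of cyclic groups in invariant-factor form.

Answer: M ≅ ℤ^2 ⊕ ℤ/5

Derivation:
rank_ℚ(R)=1; free=3−1=2
SNF(R) diag = [5] → torsion [5]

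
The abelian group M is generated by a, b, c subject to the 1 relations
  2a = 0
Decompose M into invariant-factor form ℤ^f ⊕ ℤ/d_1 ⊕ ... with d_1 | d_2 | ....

rank_ℚ(R)=1; free=3−1=2
SNF(R) diag = [2] → torsion [2]

Answer: M ≅ ℤ^2 ⊕ ℤ/2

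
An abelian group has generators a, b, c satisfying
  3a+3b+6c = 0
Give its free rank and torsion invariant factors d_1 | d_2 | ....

Answer: M ≅ ℤ^2 ⊕ ℤ/3

Derivation:
rank_ℚ(R)=1; free=3−1=2
SNF(R) diag = [3] → torsion [3]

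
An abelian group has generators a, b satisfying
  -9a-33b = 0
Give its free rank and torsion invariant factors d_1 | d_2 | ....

Answer: M ≅ ℤ^1 ⊕ ℤ/3

Derivation:
rank_ℚ(R)=1; free=2−1=1
SNF(R) diag = [3] → torsion [3]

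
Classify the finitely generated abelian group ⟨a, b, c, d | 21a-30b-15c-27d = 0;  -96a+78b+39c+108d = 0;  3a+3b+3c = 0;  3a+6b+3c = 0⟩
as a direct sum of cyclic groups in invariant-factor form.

Answer: M ≅ ℤ/3 ⊕ ℤ/3 ⊕ ℤ/9 ⊕ ℤ/27

Derivation:
rank_ℚ(R)=4; free=4−4=0
SNF(R) diag = [3, 3, 9, 27] → torsion [3, 3, 9, 27]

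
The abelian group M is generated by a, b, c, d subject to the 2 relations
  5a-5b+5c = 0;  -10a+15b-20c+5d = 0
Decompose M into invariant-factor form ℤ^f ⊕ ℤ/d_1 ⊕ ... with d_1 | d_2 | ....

Answer: M ≅ ℤ^2 ⊕ ℤ/5 ⊕ ℤ/5

Derivation:
rank_ℚ(R)=2; free=4−2=2
SNF(R) diag = [5, 5] → torsion [5, 5]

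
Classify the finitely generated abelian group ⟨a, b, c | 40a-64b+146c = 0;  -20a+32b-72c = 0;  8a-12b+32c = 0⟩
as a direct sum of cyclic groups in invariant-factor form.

rank_ℚ(R)=3; free=3−3=0
SNF(R) diag = [2, 4, 4] → torsion [2, 4, 4]

Answer: M ≅ ℤ/2 ⊕ ℤ/4 ⊕ ℤ/4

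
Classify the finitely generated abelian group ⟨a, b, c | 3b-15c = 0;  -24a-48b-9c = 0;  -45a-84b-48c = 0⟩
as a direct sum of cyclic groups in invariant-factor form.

rank_ℚ(R)=3; free=3−3=0
SNF(R) diag = [3, 3, 9] → torsion [3, 3, 9]

Answer: M ≅ ℤ/3 ⊕ ℤ/3 ⊕ ℤ/9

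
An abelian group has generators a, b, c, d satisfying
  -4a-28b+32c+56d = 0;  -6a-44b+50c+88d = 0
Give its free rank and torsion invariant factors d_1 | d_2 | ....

Answer: M ≅ ℤ^2 ⊕ ℤ/2 ⊕ ℤ/4

Derivation:
rank_ℚ(R)=2; free=4−2=2
SNF(R) diag = [2, 4] → torsion [2, 4]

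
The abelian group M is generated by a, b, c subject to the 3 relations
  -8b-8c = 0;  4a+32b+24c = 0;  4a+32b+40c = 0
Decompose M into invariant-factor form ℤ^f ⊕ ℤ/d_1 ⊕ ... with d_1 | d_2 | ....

rank_ℚ(R)=3; free=3−3=0
SNF(R) diag = [4, 8, 16] → torsion [4, 8, 16]

Answer: M ≅ ℤ/4 ⊕ ℤ/8 ⊕ ℤ/16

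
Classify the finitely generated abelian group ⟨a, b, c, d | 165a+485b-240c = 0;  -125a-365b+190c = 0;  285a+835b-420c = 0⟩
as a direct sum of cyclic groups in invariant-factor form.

rank_ℚ(R)=3; free=4−3=1
SNF(R) diag = [5, 10, 30] → torsion [5, 10, 30]

Answer: M ≅ ℤ^1 ⊕ ℤ/5 ⊕ ℤ/10 ⊕ ℤ/30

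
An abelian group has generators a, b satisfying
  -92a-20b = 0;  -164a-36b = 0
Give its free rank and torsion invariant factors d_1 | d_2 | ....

rank_ℚ(R)=2; free=2−2=0
SNF(R) diag = [4, 8] → torsion [4, 8]

Answer: M ≅ ℤ/4 ⊕ ℤ/8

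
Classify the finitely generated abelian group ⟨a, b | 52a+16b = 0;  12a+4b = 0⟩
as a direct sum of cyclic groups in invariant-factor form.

Answer: M ≅ ℤ/4 ⊕ ℤ/4

Derivation:
rank_ℚ(R)=2; free=2−2=0
SNF(R) diag = [4, 4] → torsion [4, 4]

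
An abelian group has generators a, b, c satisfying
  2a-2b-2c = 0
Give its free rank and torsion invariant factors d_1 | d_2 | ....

rank_ℚ(R)=1; free=3−1=2
SNF(R) diag = [2] → torsion [2]

Answer: M ≅ ℤ^2 ⊕ ℤ/2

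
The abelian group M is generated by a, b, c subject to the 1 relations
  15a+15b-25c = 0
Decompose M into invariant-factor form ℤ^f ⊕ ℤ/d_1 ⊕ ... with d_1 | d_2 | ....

rank_ℚ(R)=1; free=3−1=2
SNF(R) diag = [5] → torsion [5]

Answer: M ≅ ℤ^2 ⊕ ℤ/5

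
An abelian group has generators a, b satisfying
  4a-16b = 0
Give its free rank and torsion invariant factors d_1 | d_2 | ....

rank_ℚ(R)=1; free=2−1=1
SNF(R) diag = [4] → torsion [4]

Answer: M ≅ ℤ^1 ⊕ ℤ/4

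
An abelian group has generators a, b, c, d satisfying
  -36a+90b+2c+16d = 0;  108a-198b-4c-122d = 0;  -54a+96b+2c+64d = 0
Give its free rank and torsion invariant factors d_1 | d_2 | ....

Answer: M ≅ ℤ^1 ⊕ ℤ/2 ⊕ ℤ/6 ⊕ ℤ/18

Derivation:
rank_ℚ(R)=3; free=4−3=1
SNF(R) diag = [2, 6, 18] → torsion [2, 6, 18]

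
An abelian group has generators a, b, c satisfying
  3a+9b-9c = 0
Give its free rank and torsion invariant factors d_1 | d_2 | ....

rank_ℚ(R)=1; free=3−1=2
SNF(R) diag = [3] → torsion [3]

Answer: M ≅ ℤ^2 ⊕ ℤ/3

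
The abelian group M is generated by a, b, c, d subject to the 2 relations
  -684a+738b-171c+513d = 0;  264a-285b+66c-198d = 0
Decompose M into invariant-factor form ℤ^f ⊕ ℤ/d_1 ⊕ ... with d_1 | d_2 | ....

Answer: M ≅ ℤ^2 ⊕ ℤ/3 ⊕ ℤ/9

Derivation:
rank_ℚ(R)=2; free=4−2=2
SNF(R) diag = [3, 9] → torsion [3, 9]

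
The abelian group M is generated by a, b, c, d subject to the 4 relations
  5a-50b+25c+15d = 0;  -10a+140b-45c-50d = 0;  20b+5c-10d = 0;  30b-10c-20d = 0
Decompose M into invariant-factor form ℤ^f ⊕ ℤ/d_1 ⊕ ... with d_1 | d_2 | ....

rank_ℚ(R)=4; free=4−4=0
SNF(R) diag = [5, 5, 10, 10] → torsion [5, 5, 10, 10]

Answer: M ≅ ℤ/5 ⊕ ℤ/5 ⊕ ℤ/10 ⊕ ℤ/10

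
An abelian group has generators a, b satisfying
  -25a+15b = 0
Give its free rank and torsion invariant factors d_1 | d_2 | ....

rank_ℚ(R)=1; free=2−1=1
SNF(R) diag = [5] → torsion [5]

Answer: M ≅ ℤ^1 ⊕ ℤ/5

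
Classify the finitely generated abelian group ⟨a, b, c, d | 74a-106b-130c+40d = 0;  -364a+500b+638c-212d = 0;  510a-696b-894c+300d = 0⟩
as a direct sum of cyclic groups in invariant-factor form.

Answer: M ≅ ℤ^1 ⊕ ℤ/2 ⊕ ℤ/6 ⊕ ℤ/18

Derivation:
rank_ℚ(R)=3; free=4−3=1
SNF(R) diag = [2, 6, 18] → torsion [2, 6, 18]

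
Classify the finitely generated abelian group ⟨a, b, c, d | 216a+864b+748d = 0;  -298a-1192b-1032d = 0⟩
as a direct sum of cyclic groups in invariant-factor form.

Answer: M ≅ ℤ^2 ⊕ ℤ/2 ⊕ ℤ/4

Derivation:
rank_ℚ(R)=2; free=4−2=2
SNF(R) diag = [2, 4] → torsion [2, 4]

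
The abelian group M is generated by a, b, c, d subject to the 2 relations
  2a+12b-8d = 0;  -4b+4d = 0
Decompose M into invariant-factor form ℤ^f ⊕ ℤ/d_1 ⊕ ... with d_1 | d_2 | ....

Answer: M ≅ ℤ^2 ⊕ ℤ/2 ⊕ ℤ/4

Derivation:
rank_ℚ(R)=2; free=4−2=2
SNF(R) diag = [2, 4] → torsion [2, 4]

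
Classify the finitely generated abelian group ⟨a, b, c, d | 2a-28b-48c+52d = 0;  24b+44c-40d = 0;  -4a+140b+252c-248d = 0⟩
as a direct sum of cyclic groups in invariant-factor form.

Answer: M ≅ ℤ^1 ⊕ ℤ/2 ⊕ ℤ/4 ⊕ ℤ/12

Derivation:
rank_ℚ(R)=3; free=4−3=1
SNF(R) diag = [2, 4, 12] → torsion [2, 4, 12]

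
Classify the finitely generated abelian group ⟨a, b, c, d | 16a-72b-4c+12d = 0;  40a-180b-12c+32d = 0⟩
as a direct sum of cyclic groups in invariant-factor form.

rank_ℚ(R)=2; free=4−2=2
SNF(R) diag = [4, 4] → torsion [4, 4]

Answer: M ≅ ℤ^2 ⊕ ℤ/4 ⊕ ℤ/4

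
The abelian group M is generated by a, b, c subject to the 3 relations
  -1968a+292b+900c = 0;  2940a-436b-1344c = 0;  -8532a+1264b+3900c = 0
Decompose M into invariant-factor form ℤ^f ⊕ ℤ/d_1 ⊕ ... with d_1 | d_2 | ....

rank_ℚ(R)=3; free=3−3=0
SNF(R) diag = [4, 12, 24] → torsion [4, 12, 24]

Answer: M ≅ ℤ/4 ⊕ ℤ/12 ⊕ ℤ/24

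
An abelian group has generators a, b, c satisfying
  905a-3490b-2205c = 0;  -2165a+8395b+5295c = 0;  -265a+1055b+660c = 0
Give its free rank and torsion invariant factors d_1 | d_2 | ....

Answer: M ≅ ℤ/5 ⊕ ℤ/15 ⊕ ℤ/45

Derivation:
rank_ℚ(R)=3; free=3−3=0
SNF(R) diag = [5, 15, 45] → torsion [5, 15, 45]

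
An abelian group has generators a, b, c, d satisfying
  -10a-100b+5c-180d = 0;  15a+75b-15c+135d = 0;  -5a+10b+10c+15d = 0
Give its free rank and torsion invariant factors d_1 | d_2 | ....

rank_ℚ(R)=3; free=4−3=1
SNF(R) diag = [5, 15, 15] → torsion [5, 15, 15]

Answer: M ≅ ℤ^1 ⊕ ℤ/5 ⊕ ℤ/15 ⊕ ℤ/15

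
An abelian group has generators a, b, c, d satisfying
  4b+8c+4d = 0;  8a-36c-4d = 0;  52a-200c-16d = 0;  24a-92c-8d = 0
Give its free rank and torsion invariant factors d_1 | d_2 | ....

Answer: M ≅ ℤ/4 ⊕ ℤ/4 ⊕ ℤ/4 ⊕ ℤ/12

Derivation:
rank_ℚ(R)=4; free=4−4=0
SNF(R) diag = [4, 4, 4, 12] → torsion [4, 4, 4, 12]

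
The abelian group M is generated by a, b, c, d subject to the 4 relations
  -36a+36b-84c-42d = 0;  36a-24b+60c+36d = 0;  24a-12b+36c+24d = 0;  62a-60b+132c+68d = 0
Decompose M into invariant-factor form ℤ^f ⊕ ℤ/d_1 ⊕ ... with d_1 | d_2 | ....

rank_ℚ(R)=4; free=4−4=0
SNF(R) diag = [2, 6, 12, 12] → torsion [2, 6, 12, 12]

Answer: M ≅ ℤ/2 ⊕ ℤ/6 ⊕ ℤ/12 ⊕ ℤ/12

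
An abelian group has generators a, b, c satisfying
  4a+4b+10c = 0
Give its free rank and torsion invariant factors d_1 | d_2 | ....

Answer: M ≅ ℤ^2 ⊕ ℤ/2

Derivation:
rank_ℚ(R)=1; free=3−1=2
SNF(R) diag = [2] → torsion [2]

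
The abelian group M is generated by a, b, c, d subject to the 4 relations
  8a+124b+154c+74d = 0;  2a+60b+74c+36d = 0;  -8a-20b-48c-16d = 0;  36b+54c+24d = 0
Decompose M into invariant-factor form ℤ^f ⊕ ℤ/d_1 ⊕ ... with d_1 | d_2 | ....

Answer: M ≅ ℤ/2 ⊕ ℤ/2 ⊕ ℤ/6 ⊕ ℤ/12

Derivation:
rank_ℚ(R)=4; free=4−4=0
SNF(R) diag = [2, 2, 6, 12] → torsion [2, 2, 6, 12]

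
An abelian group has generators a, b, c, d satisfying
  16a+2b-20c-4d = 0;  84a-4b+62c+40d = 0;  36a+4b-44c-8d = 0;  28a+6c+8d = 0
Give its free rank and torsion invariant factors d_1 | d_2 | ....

rank_ℚ(R)=4; free=4−4=0
SNF(R) diag = [2, 2, 4, 8] → torsion [2, 2, 4, 8]

Answer: M ≅ ℤ/2 ⊕ ℤ/2 ⊕ ℤ/4 ⊕ ℤ/8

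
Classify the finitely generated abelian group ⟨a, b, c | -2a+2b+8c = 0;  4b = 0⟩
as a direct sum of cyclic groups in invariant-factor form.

rank_ℚ(R)=2; free=3−2=1
SNF(R) diag = [2, 4] → torsion [2, 4]

Answer: M ≅ ℤ^1 ⊕ ℤ/2 ⊕ ℤ/4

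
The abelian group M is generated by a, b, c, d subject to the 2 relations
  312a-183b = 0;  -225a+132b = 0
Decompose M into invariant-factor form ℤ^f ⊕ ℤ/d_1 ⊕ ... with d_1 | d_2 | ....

rank_ℚ(R)=2; free=4−2=2
SNF(R) diag = [3, 3] → torsion [3, 3]

Answer: M ≅ ℤ^2 ⊕ ℤ/3 ⊕ ℤ/3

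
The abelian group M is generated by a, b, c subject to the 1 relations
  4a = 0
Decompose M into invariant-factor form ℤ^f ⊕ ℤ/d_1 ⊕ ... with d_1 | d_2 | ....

rank_ℚ(R)=1; free=3−1=2
SNF(R) diag = [4] → torsion [4]

Answer: M ≅ ℤ^2 ⊕ ℤ/4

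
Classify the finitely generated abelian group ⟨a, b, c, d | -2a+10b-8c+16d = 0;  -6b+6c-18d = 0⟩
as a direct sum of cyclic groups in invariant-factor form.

rank_ℚ(R)=2; free=4−2=2
SNF(R) diag = [2, 6] → torsion [2, 6]

Answer: M ≅ ℤ^2 ⊕ ℤ/2 ⊕ ℤ/6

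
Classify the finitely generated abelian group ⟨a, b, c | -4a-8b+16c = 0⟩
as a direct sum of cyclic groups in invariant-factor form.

rank_ℚ(R)=1; free=3−1=2
SNF(R) diag = [4] → torsion [4]

Answer: M ≅ ℤ^2 ⊕ ℤ/4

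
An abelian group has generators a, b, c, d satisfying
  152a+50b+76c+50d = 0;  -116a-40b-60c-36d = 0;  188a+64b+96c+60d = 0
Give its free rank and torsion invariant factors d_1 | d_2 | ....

rank_ℚ(R)=3; free=4−3=1
SNF(R) diag = [2, 4, 12] → torsion [2, 4, 12]

Answer: M ≅ ℤ^1 ⊕ ℤ/2 ⊕ ℤ/4 ⊕ ℤ/12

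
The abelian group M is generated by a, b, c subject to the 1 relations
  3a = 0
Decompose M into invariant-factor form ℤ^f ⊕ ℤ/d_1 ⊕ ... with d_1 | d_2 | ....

rank_ℚ(R)=1; free=3−1=2
SNF(R) diag = [3] → torsion [3]

Answer: M ≅ ℤ^2 ⊕ ℤ/3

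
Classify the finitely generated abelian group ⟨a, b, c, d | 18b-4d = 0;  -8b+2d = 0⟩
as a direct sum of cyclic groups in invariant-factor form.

rank_ℚ(R)=2; free=4−2=2
SNF(R) diag = [2, 2] → torsion [2, 2]

Answer: M ≅ ℤ^2 ⊕ ℤ/2 ⊕ ℤ/2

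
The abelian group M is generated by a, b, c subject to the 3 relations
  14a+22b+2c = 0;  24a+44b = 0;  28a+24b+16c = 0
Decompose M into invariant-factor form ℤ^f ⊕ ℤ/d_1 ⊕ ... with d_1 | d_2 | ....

rank_ℚ(R)=3; free=3−3=0
SNF(R) diag = [2, 4, 12] → torsion [2, 4, 12]

Answer: M ≅ ℤ/2 ⊕ ℤ/4 ⊕ ℤ/12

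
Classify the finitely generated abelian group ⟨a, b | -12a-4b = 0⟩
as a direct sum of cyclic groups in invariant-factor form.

rank_ℚ(R)=1; free=2−1=1
SNF(R) diag = [4] → torsion [4]

Answer: M ≅ ℤ^1 ⊕ ℤ/4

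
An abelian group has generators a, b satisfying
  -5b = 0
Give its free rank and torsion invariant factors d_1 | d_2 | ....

rank_ℚ(R)=1; free=2−1=1
SNF(R) diag = [5] → torsion [5]

Answer: M ≅ ℤ^1 ⊕ ℤ/5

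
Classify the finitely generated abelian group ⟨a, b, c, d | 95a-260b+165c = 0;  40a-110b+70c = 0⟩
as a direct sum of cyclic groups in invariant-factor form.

Answer: M ≅ ℤ^2 ⊕ ℤ/5 ⊕ ℤ/10

Derivation:
rank_ℚ(R)=2; free=4−2=2
SNF(R) diag = [5, 10] → torsion [5, 10]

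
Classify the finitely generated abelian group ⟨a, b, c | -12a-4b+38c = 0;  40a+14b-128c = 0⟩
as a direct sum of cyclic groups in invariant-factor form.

Answer: M ≅ ℤ^1 ⊕ ℤ/2 ⊕ ℤ/2

Derivation:
rank_ℚ(R)=2; free=3−2=1
SNF(R) diag = [2, 2] → torsion [2, 2]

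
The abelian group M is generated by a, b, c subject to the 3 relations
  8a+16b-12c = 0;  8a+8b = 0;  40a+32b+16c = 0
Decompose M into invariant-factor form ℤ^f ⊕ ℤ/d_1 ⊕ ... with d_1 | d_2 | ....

rank_ℚ(R)=3; free=3−3=0
SNF(R) diag = [4, 8, 8] → torsion [4, 8, 8]

Answer: M ≅ ℤ/4 ⊕ ℤ/8 ⊕ ℤ/8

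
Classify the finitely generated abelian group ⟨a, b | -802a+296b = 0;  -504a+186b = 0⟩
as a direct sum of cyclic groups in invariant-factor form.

rank_ℚ(R)=2; free=2−2=0
SNF(R) diag = [2, 6] → torsion [2, 6]

Answer: M ≅ ℤ/2 ⊕ ℤ/6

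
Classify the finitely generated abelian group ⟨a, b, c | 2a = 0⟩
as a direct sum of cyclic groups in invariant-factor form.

rank_ℚ(R)=1; free=3−1=2
SNF(R) diag = [2] → torsion [2]

Answer: M ≅ ℤ^2 ⊕ ℤ/2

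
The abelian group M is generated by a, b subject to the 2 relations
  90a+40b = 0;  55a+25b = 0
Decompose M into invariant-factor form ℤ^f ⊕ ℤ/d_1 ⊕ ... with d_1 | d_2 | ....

Answer: M ≅ ℤ/5 ⊕ ℤ/10

Derivation:
rank_ℚ(R)=2; free=2−2=0
SNF(R) diag = [5, 10] → torsion [5, 10]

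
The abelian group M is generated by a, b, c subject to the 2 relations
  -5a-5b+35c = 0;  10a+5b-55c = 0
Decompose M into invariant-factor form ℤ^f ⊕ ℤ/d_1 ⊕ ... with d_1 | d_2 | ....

rank_ℚ(R)=2; free=3−2=1
SNF(R) diag = [5, 5] → torsion [5, 5]

Answer: M ≅ ℤ^1 ⊕ ℤ/5 ⊕ ℤ/5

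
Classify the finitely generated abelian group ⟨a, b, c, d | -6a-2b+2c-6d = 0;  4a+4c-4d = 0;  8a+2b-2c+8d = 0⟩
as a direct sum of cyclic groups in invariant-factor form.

Answer: M ≅ ℤ^1 ⊕ ℤ/2 ⊕ ℤ/2 ⊕ ℤ/4

Derivation:
rank_ℚ(R)=3; free=4−3=1
SNF(R) diag = [2, 2, 4] → torsion [2, 2, 4]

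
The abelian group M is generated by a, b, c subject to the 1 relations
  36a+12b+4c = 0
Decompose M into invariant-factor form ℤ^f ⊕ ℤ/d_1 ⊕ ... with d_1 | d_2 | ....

Answer: M ≅ ℤ^2 ⊕ ℤ/4

Derivation:
rank_ℚ(R)=1; free=3−1=2
SNF(R) diag = [4] → torsion [4]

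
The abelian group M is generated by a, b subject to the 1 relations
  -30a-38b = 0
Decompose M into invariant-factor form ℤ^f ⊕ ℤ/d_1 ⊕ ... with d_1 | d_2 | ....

rank_ℚ(R)=1; free=2−1=1
SNF(R) diag = [2] → torsion [2]

Answer: M ≅ ℤ^1 ⊕ ℤ/2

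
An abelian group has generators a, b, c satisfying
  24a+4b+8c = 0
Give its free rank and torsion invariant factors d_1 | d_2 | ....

Answer: M ≅ ℤ^2 ⊕ ℤ/4

Derivation:
rank_ℚ(R)=1; free=3−1=2
SNF(R) diag = [4] → torsion [4]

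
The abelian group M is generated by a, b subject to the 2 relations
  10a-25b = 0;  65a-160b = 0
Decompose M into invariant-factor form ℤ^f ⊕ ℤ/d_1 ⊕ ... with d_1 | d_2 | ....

Answer: M ≅ ℤ/5 ⊕ ℤ/5

Derivation:
rank_ℚ(R)=2; free=2−2=0
SNF(R) diag = [5, 5] → torsion [5, 5]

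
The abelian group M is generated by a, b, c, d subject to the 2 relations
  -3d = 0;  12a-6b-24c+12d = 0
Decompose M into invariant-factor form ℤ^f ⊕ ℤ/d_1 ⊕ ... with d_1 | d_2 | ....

rank_ℚ(R)=2; free=4−2=2
SNF(R) diag = [3, 6] → torsion [3, 6]

Answer: M ≅ ℤ^2 ⊕ ℤ/3 ⊕ ℤ/6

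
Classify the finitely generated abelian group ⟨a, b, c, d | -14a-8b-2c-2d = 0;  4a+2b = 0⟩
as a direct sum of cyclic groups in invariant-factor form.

rank_ℚ(R)=2; free=4−2=2
SNF(R) diag = [2, 2] → torsion [2, 2]

Answer: M ≅ ℤ^2 ⊕ ℤ/2 ⊕ ℤ/2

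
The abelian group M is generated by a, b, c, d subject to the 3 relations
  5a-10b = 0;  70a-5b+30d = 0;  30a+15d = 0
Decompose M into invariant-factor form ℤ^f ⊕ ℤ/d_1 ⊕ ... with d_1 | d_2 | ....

Answer: M ≅ ℤ^1 ⊕ ℤ/5 ⊕ ℤ/15 ⊕ ℤ/15

Derivation:
rank_ℚ(R)=3; free=4−3=1
SNF(R) diag = [5, 15, 15] → torsion [5, 15, 15]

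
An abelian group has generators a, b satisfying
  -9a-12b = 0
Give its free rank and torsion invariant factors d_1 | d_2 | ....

rank_ℚ(R)=1; free=2−1=1
SNF(R) diag = [3] → torsion [3]

Answer: M ≅ ℤ^1 ⊕ ℤ/3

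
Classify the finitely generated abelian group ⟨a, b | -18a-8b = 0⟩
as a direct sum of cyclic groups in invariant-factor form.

rank_ℚ(R)=1; free=2−1=1
SNF(R) diag = [2] → torsion [2]

Answer: M ≅ ℤ^1 ⊕ ℤ/2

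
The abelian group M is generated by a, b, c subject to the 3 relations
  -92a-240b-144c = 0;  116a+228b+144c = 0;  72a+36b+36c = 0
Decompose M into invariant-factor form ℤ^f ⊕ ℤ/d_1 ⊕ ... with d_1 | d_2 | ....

rank_ℚ(R)=3; free=3−3=0
SNF(R) diag = [4, 12, 36] → torsion [4, 12, 36]

Answer: M ≅ ℤ/4 ⊕ ℤ/12 ⊕ ℤ/36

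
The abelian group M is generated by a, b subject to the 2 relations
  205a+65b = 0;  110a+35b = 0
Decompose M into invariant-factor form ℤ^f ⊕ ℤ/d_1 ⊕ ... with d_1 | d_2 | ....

Answer: M ≅ ℤ/5 ⊕ ℤ/5

Derivation:
rank_ℚ(R)=2; free=2−2=0
SNF(R) diag = [5, 5] → torsion [5, 5]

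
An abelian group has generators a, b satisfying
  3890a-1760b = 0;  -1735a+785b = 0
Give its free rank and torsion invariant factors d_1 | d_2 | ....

Answer: M ≅ ℤ/5 ⊕ ℤ/10

Derivation:
rank_ℚ(R)=2; free=2−2=0
SNF(R) diag = [5, 10] → torsion [5, 10]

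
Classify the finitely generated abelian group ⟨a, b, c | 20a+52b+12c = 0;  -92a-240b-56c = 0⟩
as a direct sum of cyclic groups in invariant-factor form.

rank_ℚ(R)=2; free=3−2=1
SNF(R) diag = [4, 4] → torsion [4, 4]

Answer: M ≅ ℤ^1 ⊕ ℤ/4 ⊕ ℤ/4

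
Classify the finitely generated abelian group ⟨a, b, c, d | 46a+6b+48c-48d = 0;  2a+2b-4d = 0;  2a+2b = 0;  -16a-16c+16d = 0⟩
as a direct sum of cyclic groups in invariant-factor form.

rank_ℚ(R)=4; free=4−4=0
SNF(R) diag = [2, 4, 8, 16] → torsion [2, 4, 8, 16]

Answer: M ≅ ℤ/2 ⊕ ℤ/4 ⊕ ℤ/8 ⊕ ℤ/16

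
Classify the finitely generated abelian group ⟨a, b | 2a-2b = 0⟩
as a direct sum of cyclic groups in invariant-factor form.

Answer: M ≅ ℤ^1 ⊕ ℤ/2

Derivation:
rank_ℚ(R)=1; free=2−1=1
SNF(R) diag = [2] → torsion [2]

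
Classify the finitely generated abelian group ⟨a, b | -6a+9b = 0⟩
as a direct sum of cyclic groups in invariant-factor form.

rank_ℚ(R)=1; free=2−1=1
SNF(R) diag = [3] → torsion [3]

Answer: M ≅ ℤ^1 ⊕ ℤ/3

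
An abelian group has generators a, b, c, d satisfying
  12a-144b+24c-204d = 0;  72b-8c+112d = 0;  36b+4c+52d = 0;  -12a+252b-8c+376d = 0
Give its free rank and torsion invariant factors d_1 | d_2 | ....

Answer: M ≅ ℤ/4 ⊕ ℤ/12 ⊕ ℤ/36 ⊕ ℤ/72

Derivation:
rank_ℚ(R)=4; free=4−4=0
SNF(R) diag = [4, 12, 36, 72] → torsion [4, 12, 36, 72]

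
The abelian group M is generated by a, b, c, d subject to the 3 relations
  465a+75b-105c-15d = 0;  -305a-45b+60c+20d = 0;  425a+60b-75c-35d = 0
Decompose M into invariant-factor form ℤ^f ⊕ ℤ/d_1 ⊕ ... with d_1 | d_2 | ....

rank_ℚ(R)=3; free=4−3=1
SNF(R) diag = [5, 15, 15] → torsion [5, 15, 15]

Answer: M ≅ ℤ^1 ⊕ ℤ/5 ⊕ ℤ/15 ⊕ ℤ/15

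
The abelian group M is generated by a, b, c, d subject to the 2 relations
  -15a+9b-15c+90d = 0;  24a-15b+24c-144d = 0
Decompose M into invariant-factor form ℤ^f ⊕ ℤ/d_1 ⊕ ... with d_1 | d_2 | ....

Answer: M ≅ ℤ^2 ⊕ ℤ/3 ⊕ ℤ/3

Derivation:
rank_ℚ(R)=2; free=4−2=2
SNF(R) diag = [3, 3] → torsion [3, 3]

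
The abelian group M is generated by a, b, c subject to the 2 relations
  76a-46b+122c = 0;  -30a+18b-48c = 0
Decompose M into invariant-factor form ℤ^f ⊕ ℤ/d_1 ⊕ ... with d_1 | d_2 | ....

Answer: M ≅ ℤ^1 ⊕ ℤ/2 ⊕ ℤ/6

Derivation:
rank_ℚ(R)=2; free=3−2=1
SNF(R) diag = [2, 6] → torsion [2, 6]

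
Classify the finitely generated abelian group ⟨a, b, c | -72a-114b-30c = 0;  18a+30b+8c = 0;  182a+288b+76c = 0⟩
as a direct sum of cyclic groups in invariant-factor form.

rank_ℚ(R)=3; free=3−3=0
SNF(R) diag = [2, 2, 6] → torsion [2, 2, 6]

Answer: M ≅ ℤ/2 ⊕ ℤ/2 ⊕ ℤ/6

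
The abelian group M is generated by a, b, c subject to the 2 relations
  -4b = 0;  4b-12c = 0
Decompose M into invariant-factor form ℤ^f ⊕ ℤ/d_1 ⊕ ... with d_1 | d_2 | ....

rank_ℚ(R)=2; free=3−2=1
SNF(R) diag = [4, 12] → torsion [4, 12]

Answer: M ≅ ℤ^1 ⊕ ℤ/4 ⊕ ℤ/12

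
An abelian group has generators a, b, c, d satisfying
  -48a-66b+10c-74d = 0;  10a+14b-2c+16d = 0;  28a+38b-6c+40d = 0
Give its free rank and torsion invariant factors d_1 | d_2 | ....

rank_ℚ(R)=3; free=4−3=1
SNF(R) diag = [2, 2, 2] → torsion [2, 2, 2]

Answer: M ≅ ℤ^1 ⊕ ℤ/2 ⊕ ℤ/2 ⊕ ℤ/2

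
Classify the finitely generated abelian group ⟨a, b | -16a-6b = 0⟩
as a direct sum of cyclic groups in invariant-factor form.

rank_ℚ(R)=1; free=2−1=1
SNF(R) diag = [2] → torsion [2]

Answer: M ≅ ℤ^1 ⊕ ℤ/2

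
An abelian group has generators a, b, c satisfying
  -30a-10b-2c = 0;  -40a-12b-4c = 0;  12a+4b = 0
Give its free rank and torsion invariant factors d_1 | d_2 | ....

rank_ℚ(R)=3; free=3−3=0
SNF(R) diag = [2, 4, 4] → torsion [2, 4, 4]

Answer: M ≅ ℤ/2 ⊕ ℤ/4 ⊕ ℤ/4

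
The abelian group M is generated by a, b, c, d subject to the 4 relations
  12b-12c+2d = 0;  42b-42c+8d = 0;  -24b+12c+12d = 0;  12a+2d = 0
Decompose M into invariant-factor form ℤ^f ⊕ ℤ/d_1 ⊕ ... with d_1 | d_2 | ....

Answer: M ≅ ℤ/2 ⊕ ℤ/6 ⊕ ℤ/12 ⊕ ℤ/12

Derivation:
rank_ℚ(R)=4; free=4−4=0
SNF(R) diag = [2, 6, 12, 12] → torsion [2, 6, 12, 12]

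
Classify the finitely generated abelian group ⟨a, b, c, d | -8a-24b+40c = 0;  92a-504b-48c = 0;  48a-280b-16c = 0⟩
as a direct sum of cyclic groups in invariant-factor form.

Answer: M ≅ ℤ^1 ⊕ ℤ/4 ⊕ ℤ/8 ⊕ ℤ/8

Derivation:
rank_ℚ(R)=3; free=4−3=1
SNF(R) diag = [4, 8, 8] → torsion [4, 8, 8]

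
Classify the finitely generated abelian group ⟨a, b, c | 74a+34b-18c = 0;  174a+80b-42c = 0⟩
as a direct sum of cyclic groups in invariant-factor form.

Answer: M ≅ ℤ^1 ⊕ ℤ/2 ⊕ ℤ/2

Derivation:
rank_ℚ(R)=2; free=3−2=1
SNF(R) diag = [2, 2] → torsion [2, 2]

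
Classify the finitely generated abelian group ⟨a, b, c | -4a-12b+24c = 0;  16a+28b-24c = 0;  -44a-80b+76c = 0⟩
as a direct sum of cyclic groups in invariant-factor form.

rank_ℚ(R)=3; free=3−3=0
SNF(R) diag = [4, 4, 4] → torsion [4, 4, 4]

Answer: M ≅ ℤ/4 ⊕ ℤ/4 ⊕ ℤ/4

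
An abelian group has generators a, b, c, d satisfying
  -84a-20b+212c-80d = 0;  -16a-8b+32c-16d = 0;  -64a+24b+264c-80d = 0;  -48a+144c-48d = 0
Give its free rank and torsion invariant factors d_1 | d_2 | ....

rank_ℚ(R)=4; free=4−4=0
SNF(R) diag = [4, 8, 24, 48] → torsion [4, 8, 24, 48]

Answer: M ≅ ℤ/4 ⊕ ℤ/8 ⊕ ℤ/24 ⊕ ℤ/48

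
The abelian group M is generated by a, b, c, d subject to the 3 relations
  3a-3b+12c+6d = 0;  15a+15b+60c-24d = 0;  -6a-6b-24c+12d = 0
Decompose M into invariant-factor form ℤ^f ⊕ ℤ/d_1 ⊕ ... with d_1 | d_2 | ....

rank_ℚ(R)=3; free=4−3=1
SNF(R) diag = [3, 6, 12] → torsion [3, 6, 12]

Answer: M ≅ ℤ^1 ⊕ ℤ/3 ⊕ ℤ/6 ⊕ ℤ/12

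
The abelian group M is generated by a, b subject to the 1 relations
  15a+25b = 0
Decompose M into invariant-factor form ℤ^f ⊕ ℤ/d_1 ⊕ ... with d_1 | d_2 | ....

Answer: M ≅ ℤ^1 ⊕ ℤ/5

Derivation:
rank_ℚ(R)=1; free=2−1=1
SNF(R) diag = [5] → torsion [5]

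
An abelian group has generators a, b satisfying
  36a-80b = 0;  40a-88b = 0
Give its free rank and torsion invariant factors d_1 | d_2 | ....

Answer: M ≅ ℤ/4 ⊕ ℤ/8

Derivation:
rank_ℚ(R)=2; free=2−2=0
SNF(R) diag = [4, 8] → torsion [4, 8]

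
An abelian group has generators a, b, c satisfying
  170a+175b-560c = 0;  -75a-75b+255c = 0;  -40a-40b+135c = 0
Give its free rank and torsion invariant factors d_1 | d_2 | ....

rank_ℚ(R)=3; free=3−3=0
SNF(R) diag = [5, 5, 15] → torsion [5, 5, 15]

Answer: M ≅ ℤ/5 ⊕ ℤ/5 ⊕ ℤ/15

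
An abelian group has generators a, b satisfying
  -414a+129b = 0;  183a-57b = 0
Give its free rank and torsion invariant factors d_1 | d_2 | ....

Answer: M ≅ ℤ/3 ⊕ ℤ/3

Derivation:
rank_ℚ(R)=2; free=2−2=0
SNF(R) diag = [3, 3] → torsion [3, 3]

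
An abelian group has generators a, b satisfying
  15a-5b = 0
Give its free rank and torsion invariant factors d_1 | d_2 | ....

rank_ℚ(R)=1; free=2−1=1
SNF(R) diag = [5] → torsion [5]

Answer: M ≅ ℤ^1 ⊕ ℤ/5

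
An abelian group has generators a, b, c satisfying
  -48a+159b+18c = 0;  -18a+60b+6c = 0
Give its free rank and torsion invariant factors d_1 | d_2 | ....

rank_ℚ(R)=2; free=3−2=1
SNF(R) diag = [3, 6] → torsion [3, 6]

Answer: M ≅ ℤ^1 ⊕ ℤ/3 ⊕ ℤ/6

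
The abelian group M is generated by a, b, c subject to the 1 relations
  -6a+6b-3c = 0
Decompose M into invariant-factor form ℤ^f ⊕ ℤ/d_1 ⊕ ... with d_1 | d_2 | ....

rank_ℚ(R)=1; free=3−1=2
SNF(R) diag = [3] → torsion [3]

Answer: M ≅ ℤ^2 ⊕ ℤ/3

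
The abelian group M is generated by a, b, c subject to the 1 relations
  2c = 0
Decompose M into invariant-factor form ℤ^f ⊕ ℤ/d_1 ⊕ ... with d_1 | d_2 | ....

rank_ℚ(R)=1; free=3−1=2
SNF(R) diag = [2] → torsion [2]

Answer: M ≅ ℤ^2 ⊕ ℤ/2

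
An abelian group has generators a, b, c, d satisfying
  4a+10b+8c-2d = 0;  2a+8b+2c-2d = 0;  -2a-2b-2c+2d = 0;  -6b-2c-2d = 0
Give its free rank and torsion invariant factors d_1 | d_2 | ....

Answer: M ≅ ℤ/2 ⊕ ℤ/2 ⊕ ℤ/2 ⊕ ℤ/6

Derivation:
rank_ℚ(R)=4; free=4−4=0
SNF(R) diag = [2, 2, 2, 6] → torsion [2, 2, 2, 6]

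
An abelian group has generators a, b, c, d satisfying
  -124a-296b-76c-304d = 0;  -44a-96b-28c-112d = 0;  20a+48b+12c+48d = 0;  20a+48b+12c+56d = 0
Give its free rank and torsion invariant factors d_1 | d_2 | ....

Answer: M ≅ ℤ/4 ⊕ ℤ/8 ⊕ ℤ/8 ⊕ ℤ/8

Derivation:
rank_ℚ(R)=4; free=4−4=0
SNF(R) diag = [4, 8, 8, 8] → torsion [4, 8, 8, 8]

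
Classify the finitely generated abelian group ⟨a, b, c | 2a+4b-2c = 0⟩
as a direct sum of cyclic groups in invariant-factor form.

rank_ℚ(R)=1; free=3−1=2
SNF(R) diag = [2] → torsion [2]

Answer: M ≅ ℤ^2 ⊕ ℤ/2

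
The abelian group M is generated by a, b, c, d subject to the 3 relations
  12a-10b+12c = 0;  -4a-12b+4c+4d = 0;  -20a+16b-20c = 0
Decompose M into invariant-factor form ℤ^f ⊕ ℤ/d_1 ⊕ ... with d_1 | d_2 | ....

rank_ℚ(R)=3; free=4−3=1
SNF(R) diag = [2, 4, 4] → torsion [2, 4, 4]

Answer: M ≅ ℤ^1 ⊕ ℤ/2 ⊕ ℤ/4 ⊕ ℤ/4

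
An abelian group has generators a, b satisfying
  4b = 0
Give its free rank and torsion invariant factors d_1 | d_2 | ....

Answer: M ≅ ℤ^1 ⊕ ℤ/4

Derivation:
rank_ℚ(R)=1; free=2−1=1
SNF(R) diag = [4] → torsion [4]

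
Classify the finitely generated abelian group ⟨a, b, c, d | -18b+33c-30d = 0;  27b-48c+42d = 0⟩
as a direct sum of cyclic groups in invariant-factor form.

rank_ℚ(R)=2; free=4−2=2
SNF(R) diag = [3, 9] → torsion [3, 9]

Answer: M ≅ ℤ^2 ⊕ ℤ/3 ⊕ ℤ/9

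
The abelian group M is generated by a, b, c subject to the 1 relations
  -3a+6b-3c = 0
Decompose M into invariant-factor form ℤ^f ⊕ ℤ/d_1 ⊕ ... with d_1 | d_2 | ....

rank_ℚ(R)=1; free=3−1=2
SNF(R) diag = [3] → torsion [3]

Answer: M ≅ ℤ^2 ⊕ ℤ/3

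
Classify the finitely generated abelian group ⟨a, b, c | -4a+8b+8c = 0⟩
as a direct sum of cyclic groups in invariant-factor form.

Answer: M ≅ ℤ^2 ⊕ ℤ/4

Derivation:
rank_ℚ(R)=1; free=3−1=2
SNF(R) diag = [4] → torsion [4]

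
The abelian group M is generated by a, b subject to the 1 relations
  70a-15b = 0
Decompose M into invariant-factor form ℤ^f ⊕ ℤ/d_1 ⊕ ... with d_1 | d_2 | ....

rank_ℚ(R)=1; free=2−1=1
SNF(R) diag = [5] → torsion [5]

Answer: M ≅ ℤ^1 ⊕ ℤ/5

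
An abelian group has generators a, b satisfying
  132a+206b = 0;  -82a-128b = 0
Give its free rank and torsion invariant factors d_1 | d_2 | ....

rank_ℚ(R)=2; free=2−2=0
SNF(R) diag = [2, 2] → torsion [2, 2]

Answer: M ≅ ℤ/2 ⊕ ℤ/2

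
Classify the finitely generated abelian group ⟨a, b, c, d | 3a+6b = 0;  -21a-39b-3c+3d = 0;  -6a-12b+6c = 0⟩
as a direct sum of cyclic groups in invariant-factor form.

Answer: M ≅ ℤ^1 ⊕ ℤ/3 ⊕ ℤ/3 ⊕ ℤ/6

Derivation:
rank_ℚ(R)=3; free=4−3=1
SNF(R) diag = [3, 3, 6] → torsion [3, 3, 6]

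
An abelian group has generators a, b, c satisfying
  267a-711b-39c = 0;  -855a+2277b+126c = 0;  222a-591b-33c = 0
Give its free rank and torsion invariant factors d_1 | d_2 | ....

rank_ℚ(R)=3; free=3−3=0
SNF(R) diag = [3, 3, 9] → torsion [3, 3, 9]

Answer: M ≅ ℤ/3 ⊕ ℤ/3 ⊕ ℤ/9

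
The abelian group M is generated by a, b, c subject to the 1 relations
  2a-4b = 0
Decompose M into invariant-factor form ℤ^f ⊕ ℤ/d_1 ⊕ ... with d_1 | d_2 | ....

rank_ℚ(R)=1; free=3−1=2
SNF(R) diag = [2] → torsion [2]

Answer: M ≅ ℤ^2 ⊕ ℤ/2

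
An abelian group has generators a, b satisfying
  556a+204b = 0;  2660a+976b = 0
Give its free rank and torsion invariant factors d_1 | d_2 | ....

rank_ℚ(R)=2; free=2−2=0
SNF(R) diag = [4, 4] → torsion [4, 4]

Answer: M ≅ ℤ/4 ⊕ ℤ/4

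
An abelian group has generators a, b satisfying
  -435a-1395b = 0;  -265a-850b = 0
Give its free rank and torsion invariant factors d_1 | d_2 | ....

rank_ℚ(R)=2; free=2−2=0
SNF(R) diag = [5, 15] → torsion [5, 15]

Answer: M ≅ ℤ/5 ⊕ ℤ/15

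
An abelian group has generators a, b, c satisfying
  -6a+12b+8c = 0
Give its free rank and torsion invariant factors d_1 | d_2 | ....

rank_ℚ(R)=1; free=3−1=2
SNF(R) diag = [2] → torsion [2]

Answer: M ≅ ℤ^2 ⊕ ℤ/2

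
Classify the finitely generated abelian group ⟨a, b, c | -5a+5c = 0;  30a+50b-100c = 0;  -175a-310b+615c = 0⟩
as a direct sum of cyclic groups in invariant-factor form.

rank_ℚ(R)=3; free=3−3=0
SNF(R) diag = [5, 10, 30] → torsion [5, 10, 30]

Answer: M ≅ ℤ/5 ⊕ ℤ/10 ⊕ ℤ/30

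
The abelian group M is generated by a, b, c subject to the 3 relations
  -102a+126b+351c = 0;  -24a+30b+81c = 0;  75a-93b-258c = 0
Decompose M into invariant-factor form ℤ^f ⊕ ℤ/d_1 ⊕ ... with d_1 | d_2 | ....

Answer: M ≅ ℤ/3 ⊕ ℤ/3 ⊕ ℤ/6

Derivation:
rank_ℚ(R)=3; free=3−3=0
SNF(R) diag = [3, 3, 6] → torsion [3, 3, 6]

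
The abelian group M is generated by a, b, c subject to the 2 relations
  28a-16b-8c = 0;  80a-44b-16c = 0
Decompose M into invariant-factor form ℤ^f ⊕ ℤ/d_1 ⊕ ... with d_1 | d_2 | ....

rank_ℚ(R)=2; free=3−2=1
SNF(R) diag = [4, 12] → torsion [4, 12]

Answer: M ≅ ℤ^1 ⊕ ℤ/4 ⊕ ℤ/12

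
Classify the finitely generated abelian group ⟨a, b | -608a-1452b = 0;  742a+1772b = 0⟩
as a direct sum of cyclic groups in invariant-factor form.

Answer: M ≅ ℤ/2 ⊕ ℤ/4

Derivation:
rank_ℚ(R)=2; free=2−2=0
SNF(R) diag = [2, 4] → torsion [2, 4]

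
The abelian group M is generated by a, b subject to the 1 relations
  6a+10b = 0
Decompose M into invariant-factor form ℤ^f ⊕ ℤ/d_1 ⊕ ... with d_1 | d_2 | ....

Answer: M ≅ ℤ^1 ⊕ ℤ/2

Derivation:
rank_ℚ(R)=1; free=2−1=1
SNF(R) diag = [2] → torsion [2]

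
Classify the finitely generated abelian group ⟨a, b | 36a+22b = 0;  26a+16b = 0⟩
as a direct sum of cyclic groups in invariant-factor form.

rank_ℚ(R)=2; free=2−2=0
SNF(R) diag = [2, 2] → torsion [2, 2]

Answer: M ≅ ℤ/2 ⊕ ℤ/2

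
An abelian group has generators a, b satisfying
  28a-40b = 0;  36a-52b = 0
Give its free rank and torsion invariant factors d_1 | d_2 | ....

Answer: M ≅ ℤ/4 ⊕ ℤ/4

Derivation:
rank_ℚ(R)=2; free=2−2=0
SNF(R) diag = [4, 4] → torsion [4, 4]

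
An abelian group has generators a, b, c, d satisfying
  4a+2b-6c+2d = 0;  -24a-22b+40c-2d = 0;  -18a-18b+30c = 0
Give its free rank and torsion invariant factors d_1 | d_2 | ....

Answer: M ≅ ℤ^1 ⊕ ℤ/2 ⊕ ℤ/2 ⊕ ℤ/6

Derivation:
rank_ℚ(R)=3; free=4−3=1
SNF(R) diag = [2, 2, 6] → torsion [2, 2, 6]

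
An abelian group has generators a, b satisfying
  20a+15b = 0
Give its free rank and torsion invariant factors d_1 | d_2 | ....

Answer: M ≅ ℤ^1 ⊕ ℤ/5

Derivation:
rank_ℚ(R)=1; free=2−1=1
SNF(R) diag = [5] → torsion [5]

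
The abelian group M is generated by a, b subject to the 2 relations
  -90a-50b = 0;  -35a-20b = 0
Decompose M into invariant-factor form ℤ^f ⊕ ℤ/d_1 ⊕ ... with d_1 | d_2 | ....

Answer: M ≅ ℤ/5 ⊕ ℤ/10

Derivation:
rank_ℚ(R)=2; free=2−2=0
SNF(R) diag = [5, 10] → torsion [5, 10]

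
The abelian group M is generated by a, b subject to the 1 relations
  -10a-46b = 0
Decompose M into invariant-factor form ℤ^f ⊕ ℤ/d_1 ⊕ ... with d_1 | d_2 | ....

rank_ℚ(R)=1; free=2−1=1
SNF(R) diag = [2] → torsion [2]

Answer: M ≅ ℤ^1 ⊕ ℤ/2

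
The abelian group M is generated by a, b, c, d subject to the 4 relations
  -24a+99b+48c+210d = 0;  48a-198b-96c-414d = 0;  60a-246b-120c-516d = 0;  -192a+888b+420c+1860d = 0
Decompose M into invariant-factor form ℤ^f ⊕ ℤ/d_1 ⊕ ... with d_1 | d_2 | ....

Answer: M ≅ ℤ/3 ⊕ ℤ/6 ⊕ ℤ/12 ⊕ ℤ/36

Derivation:
rank_ℚ(R)=4; free=4−4=0
SNF(R) diag = [3, 6, 12, 36] → torsion [3, 6, 12, 36]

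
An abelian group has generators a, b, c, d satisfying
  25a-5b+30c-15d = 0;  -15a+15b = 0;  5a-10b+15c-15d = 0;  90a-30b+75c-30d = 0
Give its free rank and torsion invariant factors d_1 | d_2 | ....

Answer: M ≅ ℤ/5 ⊕ ℤ/15 ⊕ ℤ/15 ⊕ ℤ/15

Derivation:
rank_ℚ(R)=4; free=4−4=0
SNF(R) diag = [5, 15, 15, 15] → torsion [5, 15, 15, 15]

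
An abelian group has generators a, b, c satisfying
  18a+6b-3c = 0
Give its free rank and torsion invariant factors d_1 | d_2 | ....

rank_ℚ(R)=1; free=3−1=2
SNF(R) diag = [3] → torsion [3]

Answer: M ≅ ℤ^2 ⊕ ℤ/3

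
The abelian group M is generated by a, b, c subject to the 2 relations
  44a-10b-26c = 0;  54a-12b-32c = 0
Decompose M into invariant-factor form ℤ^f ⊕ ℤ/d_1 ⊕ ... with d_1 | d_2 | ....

rank_ℚ(R)=2; free=3−2=1
SNF(R) diag = [2, 2] → torsion [2, 2]

Answer: M ≅ ℤ^1 ⊕ ℤ/2 ⊕ ℤ/2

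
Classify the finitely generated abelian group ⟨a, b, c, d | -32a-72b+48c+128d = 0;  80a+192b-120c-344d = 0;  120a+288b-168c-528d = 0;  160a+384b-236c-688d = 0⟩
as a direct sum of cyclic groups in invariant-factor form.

rank_ℚ(R)=4; free=4−4=0
SNF(R) diag = [4, 8, 24, 24] → torsion [4, 8, 24, 24]

Answer: M ≅ ℤ/4 ⊕ ℤ/8 ⊕ ℤ/24 ⊕ ℤ/24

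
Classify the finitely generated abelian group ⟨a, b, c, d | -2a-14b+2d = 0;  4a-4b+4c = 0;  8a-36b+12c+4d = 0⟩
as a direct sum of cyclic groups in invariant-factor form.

Answer: M ≅ ℤ^1 ⊕ ℤ/2 ⊕ ℤ/4 ⊕ ℤ/4

Derivation:
rank_ℚ(R)=3; free=4−3=1
SNF(R) diag = [2, 4, 4] → torsion [2, 4, 4]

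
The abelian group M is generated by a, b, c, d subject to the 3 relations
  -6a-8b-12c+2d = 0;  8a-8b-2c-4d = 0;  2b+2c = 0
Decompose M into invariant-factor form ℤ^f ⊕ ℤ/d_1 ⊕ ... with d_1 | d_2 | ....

rank_ℚ(R)=3; free=4−3=1
SNF(R) diag = [2, 2, 2] → torsion [2, 2, 2]

Answer: M ≅ ℤ^1 ⊕ ℤ/2 ⊕ ℤ/2 ⊕ ℤ/2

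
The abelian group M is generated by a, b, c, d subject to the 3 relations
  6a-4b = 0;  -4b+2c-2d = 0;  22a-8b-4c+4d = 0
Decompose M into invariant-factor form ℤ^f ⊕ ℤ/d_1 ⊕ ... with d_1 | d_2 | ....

rank_ℚ(R)=3; free=4−3=1
SNF(R) diag = [2, 2, 4] → torsion [2, 2, 4]

Answer: M ≅ ℤ^1 ⊕ ℤ/2 ⊕ ℤ/2 ⊕ ℤ/4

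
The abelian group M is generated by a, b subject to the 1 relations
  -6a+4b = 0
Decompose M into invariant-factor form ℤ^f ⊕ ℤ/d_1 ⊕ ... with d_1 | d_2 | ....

Answer: M ≅ ℤ^1 ⊕ ℤ/2

Derivation:
rank_ℚ(R)=1; free=2−1=1
SNF(R) diag = [2] → torsion [2]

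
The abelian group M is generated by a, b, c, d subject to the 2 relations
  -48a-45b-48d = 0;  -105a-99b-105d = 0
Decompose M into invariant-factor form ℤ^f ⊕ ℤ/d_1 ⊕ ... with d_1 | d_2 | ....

rank_ℚ(R)=2; free=4−2=2
SNF(R) diag = [3, 9] → torsion [3, 9]

Answer: M ≅ ℤ^2 ⊕ ℤ/3 ⊕ ℤ/9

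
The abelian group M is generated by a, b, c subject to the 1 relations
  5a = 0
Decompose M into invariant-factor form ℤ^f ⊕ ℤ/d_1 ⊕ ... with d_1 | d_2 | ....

rank_ℚ(R)=1; free=3−1=2
SNF(R) diag = [5] → torsion [5]

Answer: M ≅ ℤ^2 ⊕ ℤ/5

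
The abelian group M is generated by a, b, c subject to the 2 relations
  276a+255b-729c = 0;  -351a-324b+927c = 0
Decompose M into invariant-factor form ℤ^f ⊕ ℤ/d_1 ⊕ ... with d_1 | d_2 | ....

Answer: M ≅ ℤ^1 ⊕ ℤ/3 ⊕ ℤ/9

Derivation:
rank_ℚ(R)=2; free=3−2=1
SNF(R) diag = [3, 9] → torsion [3, 9]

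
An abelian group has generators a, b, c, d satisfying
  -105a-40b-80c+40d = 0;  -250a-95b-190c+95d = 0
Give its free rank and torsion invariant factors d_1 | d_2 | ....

Answer: M ≅ ℤ^2 ⊕ ℤ/5 ⊕ ℤ/5

Derivation:
rank_ℚ(R)=2; free=4−2=2
SNF(R) diag = [5, 5] → torsion [5, 5]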